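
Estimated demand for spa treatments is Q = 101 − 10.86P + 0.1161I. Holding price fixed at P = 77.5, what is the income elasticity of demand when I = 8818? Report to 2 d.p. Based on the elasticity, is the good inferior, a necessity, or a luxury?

At P = 77.5, I = 8818: Q = 283.120.
Holding P constant, ∂Q/∂I = 0.1161.
η_I = (∂Q/∂I)·(I/Q) = 0.1161 × (8818/283.120) = 3.62.
Since η > 1, this is a luxury.

3.62 (luxury)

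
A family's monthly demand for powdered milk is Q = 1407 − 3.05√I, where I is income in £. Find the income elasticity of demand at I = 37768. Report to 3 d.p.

At I = 37768: Q = 814.263.
dQ/dI = -3.05/(2√I) = -0.00784708 at this income.
η = (dQ/dI)·(I/Q) = -0.00784708 × (37768/814.263) = -0.364.

-0.364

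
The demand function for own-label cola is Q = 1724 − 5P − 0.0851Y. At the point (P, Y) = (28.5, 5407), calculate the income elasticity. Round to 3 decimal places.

-0.410

At P = 28.5, Y = 5407: Q = 1121.364.
Holding P constant, ∂Q/∂Y = −0.0851.
η_Y = (∂Q/∂Y)·(Y/Q) = -0.0851 × (5407/1121.364) = -0.410.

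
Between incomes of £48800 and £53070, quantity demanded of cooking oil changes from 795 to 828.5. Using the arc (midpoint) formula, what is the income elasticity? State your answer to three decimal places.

ΔQ = 828.5 − 795 = 33.5; midpoint Q̄ = (795 + 828.5)/2 = 811.75.
ΔI = 53070 − 48800 = 4270; midpoint Ī = (48800 + 53070)/2 = 50935.
η = (ΔQ/Q̄) ÷ (ΔI/Ī) = (33.5/811.75) ÷ (4270/50935) = 0.492.

0.492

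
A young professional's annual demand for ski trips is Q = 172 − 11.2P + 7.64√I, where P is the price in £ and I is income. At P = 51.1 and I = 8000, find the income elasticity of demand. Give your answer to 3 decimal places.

1.207

At P = 51.1, I = 8000: Q = 283.022.
Holding P constant, ∂Q/∂I = 7.64/(2√I) = 0.0427089.
η_I = (∂Q/∂I)·(I/Q) = 0.0427089 × (8000/283.022) = 1.207.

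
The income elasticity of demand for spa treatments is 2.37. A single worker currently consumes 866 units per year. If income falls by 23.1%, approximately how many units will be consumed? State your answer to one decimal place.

%ΔQ ≈ η × %ΔI = 2.37 × (-23.1%) = -54.747%.
New Q ≈ 866 × (1 − 0.54747) = 391.9.

391.9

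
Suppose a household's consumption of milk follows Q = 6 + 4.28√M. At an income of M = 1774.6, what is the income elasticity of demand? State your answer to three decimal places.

0.484

At M = 1774.6: Q = 186.299.
dQ/dM = 4.28/(2√M) = 0.0508 at this income.
η = (dQ/dM)·(M/Q) = 0.0508 × (1774.6/186.299) = 0.484.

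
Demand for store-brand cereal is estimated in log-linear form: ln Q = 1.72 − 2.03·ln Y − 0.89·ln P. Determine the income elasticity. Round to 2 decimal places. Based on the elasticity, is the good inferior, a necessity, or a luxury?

In a log-linear demand, the coefficient on ln Y is the income elasticity.
So η = -2.03.
η < 0 ⇒ inferior good.

-2.03 (inferior good)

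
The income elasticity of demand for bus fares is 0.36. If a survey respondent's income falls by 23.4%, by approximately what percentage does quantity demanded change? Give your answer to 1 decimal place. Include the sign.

%ΔQ ≈ η × %ΔI = 0.36 × (-23.4%) = -8.4%.

-8.4%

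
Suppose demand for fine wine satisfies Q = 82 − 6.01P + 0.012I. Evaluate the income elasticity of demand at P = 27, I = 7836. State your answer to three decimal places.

6.833

At P = 27, I = 7836: Q = 13.762.
Holding P constant, ∂Q/∂I = 0.012.
η_I = (∂Q/∂I)·(I/Q) = 0.012 × (7836/13.762) = 6.833.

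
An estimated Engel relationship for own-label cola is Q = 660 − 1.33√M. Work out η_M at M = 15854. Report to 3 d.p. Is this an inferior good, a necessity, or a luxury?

At M = 15854: Q = 492.536.
dQ/dM = -1.33/(2√M) = -0.00528144 at this income.
η = (dQ/dM)·(M/Q) = -0.00528144 × (15854/492.536) = -0.170.
Since η < 0, the good is an inferior good.

-0.170 (inferior good)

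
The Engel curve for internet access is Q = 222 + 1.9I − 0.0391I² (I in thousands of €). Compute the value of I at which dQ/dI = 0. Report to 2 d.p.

dQ/dI = 1.9 − 0.0782I.
The good is inferior where dQ/dI < 0. Setting dQ/dI = 0 gives I = 1.9 / 0.0782 = 24.30.

24.30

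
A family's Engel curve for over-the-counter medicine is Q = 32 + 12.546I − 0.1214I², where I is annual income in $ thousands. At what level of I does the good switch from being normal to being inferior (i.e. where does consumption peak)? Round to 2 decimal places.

dQ/dI = 12.546 − 0.2428I.
The good is inferior where dQ/dI < 0. Setting dQ/dI = 0 gives I = 12.546 / 0.2428 = 51.67.

51.67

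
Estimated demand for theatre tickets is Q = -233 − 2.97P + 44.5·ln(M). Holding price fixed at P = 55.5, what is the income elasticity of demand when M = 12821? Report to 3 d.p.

1.928

At P = 55.5, M = 12821: Q = 23.083.
Holding P constant, ∂Q/∂M = 44.5/M = 0.00347087.
η_M = (∂Q/∂M)·(M/Q) = 0.00347087 × (12821/23.083) = 1.928.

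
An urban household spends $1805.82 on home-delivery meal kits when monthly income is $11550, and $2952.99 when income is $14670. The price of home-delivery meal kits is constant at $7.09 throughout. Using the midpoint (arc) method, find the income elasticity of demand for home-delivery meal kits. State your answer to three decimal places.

With a constant price, Q₁ = 1805.82/7.09 = 254.700 and Q₂ = 2952.99/7.09 = 416.501 (equivalently, work directly with expenditure since P cancels).
Midpoint %ΔQ = (2952.99 − 1805.82)/2379.40 = 0.48212; midpoint %ΔI = (14670 − 11550)/13110 = 0.23799.
η = 0.48212 / 0.23799 = 2.026.

2.026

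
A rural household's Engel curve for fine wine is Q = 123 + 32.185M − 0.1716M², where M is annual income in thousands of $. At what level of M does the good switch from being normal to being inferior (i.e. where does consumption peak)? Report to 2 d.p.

93.78

dQ/dM = 32.185 − 0.3432M.
The good is inferior where dQ/dM < 0. Setting dQ/dM = 0 gives M = 32.185 / 0.3432 = 93.78.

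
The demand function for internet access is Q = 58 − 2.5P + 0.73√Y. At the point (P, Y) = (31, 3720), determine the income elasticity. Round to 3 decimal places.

0.890

At P = 31, Y = 3720: Q = 25.024.
Holding P constant, ∂Q/∂Y = 0.73/(2√Y) = 0.00598441.
η_Y = (∂Q/∂Y)·(Y/Q) = 0.00598441 × (3720/25.024) = 0.890.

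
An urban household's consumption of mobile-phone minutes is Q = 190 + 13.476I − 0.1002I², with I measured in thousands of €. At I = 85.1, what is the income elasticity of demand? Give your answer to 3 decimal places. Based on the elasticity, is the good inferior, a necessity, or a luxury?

-0.498 (inferior good)

At I = 85.1: Q = 611.1582.
dQ/dI = 13.476 − 0.2004I = -3.57804.
η = (dQ/dI)·(I/Q) = -3.57804 × (85.1/611.1582) = -0.498.
η < 0 ⇒ inferior good.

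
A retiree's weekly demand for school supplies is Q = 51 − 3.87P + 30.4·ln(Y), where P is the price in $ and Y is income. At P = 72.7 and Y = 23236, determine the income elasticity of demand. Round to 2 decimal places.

At P = 72.7, Y = 23236: Q = 75.276.
Holding P constant, ∂Q/∂Y = 30.4/Y = 0.00130831.
η_Y = (∂Q/∂Y)·(Y/Q) = 0.00130831 × (23236/75.276) = 0.40.

0.40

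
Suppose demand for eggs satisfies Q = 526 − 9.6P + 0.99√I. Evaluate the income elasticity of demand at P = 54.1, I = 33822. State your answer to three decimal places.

0.482

At P = 54.1, I = 33822: Q = 188.709.
Holding P constant, ∂Q/∂I = 0.99/(2√I) = 0.00269157.
η_I = (∂Q/∂I)·(I/Q) = 0.00269157 × (33822/188.709) = 0.482.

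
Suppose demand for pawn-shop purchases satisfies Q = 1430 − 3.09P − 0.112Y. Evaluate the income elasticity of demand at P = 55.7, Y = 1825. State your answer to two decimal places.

At P = 55.7, Y = 1825: Q = 1053.487.
Holding P constant, ∂Q/∂Y = −0.112.
η_Y = (∂Q/∂Y)·(Y/Q) = -0.112 × (1825/1053.487) = -0.19.

-0.19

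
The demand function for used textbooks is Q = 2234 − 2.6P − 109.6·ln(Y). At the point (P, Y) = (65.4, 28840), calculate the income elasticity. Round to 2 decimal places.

At P = 65.4, Y = 28840: Q = 938.421.
Holding P constant, ∂Q/∂Y = -109.6/Y = -0.00380028.
η_Y = (∂Q/∂Y)·(Y/Q) = -0.00380028 × (28840/938.421) = -0.12.

-0.12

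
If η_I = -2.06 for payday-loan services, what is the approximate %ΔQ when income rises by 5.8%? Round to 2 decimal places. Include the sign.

-11.95%

%ΔQ ≈ η × %ΔI = -2.06 × 5.8% = -11.95%.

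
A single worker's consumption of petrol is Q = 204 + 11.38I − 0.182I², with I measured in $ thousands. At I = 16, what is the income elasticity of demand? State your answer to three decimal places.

0.262

At I = 16: Q = 339.4880.
dQ/dI = 11.38 − 0.364I = 5.55600.
η = (dQ/dI)·(I/Q) = 5.55600 × (16/339.4880) = 0.262.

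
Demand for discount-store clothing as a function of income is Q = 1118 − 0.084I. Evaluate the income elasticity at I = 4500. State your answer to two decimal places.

At I = 4500: Q = 740.000.
dQ/dI = −0.084.
η = (dQ/dI)·(I/Q) = -0.084 × (4500/740.000) = -0.51.

-0.51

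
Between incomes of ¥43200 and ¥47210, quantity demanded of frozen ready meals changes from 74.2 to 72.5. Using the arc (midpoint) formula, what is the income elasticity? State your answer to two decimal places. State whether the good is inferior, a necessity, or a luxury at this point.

-0.26 (inferior good)

ΔQ = 72.5 − 74.2 = -1.7; midpoint Q̄ = (74.2 + 72.5)/2 = 73.35.
ΔI = 47210 − 43200 = 4010; midpoint Ī = (43200 + 47210)/2 = 45205.
η = (ΔQ/Q̄) ÷ (ΔI/Ī) = (-1.7/73.35) ÷ (4010/45205) = -0.26.
η < 0 ⇒ inferior good.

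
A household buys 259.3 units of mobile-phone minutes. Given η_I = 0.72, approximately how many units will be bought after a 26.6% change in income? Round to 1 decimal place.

309.0

%ΔQ ≈ η × %ΔI = 0.72 × 26.6% = 19.152%.
New Q ≈ 259.3 × (1 + 0.19152) = 309.0.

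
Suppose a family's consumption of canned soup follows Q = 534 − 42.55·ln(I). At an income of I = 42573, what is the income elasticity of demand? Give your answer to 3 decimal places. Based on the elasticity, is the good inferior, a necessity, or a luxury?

-0.529 (inferior good)

At I = 42573: Q = 80.461.
dQ/dI = -42.55/I = -0.00099946 at this income.
η = (dQ/dI)·(I/Q) = -0.00099946 × (42573/80.461) = -0.529.
Since η < 0, the good is an inferior good.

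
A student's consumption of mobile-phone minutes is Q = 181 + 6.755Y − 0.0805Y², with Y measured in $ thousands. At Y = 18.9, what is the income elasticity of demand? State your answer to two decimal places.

At Y = 18.9: Q = 279.9141.
dQ/dY = 6.755 − 0.161Y = 3.71210.
η = (dQ/dY)·(Y/Q) = 3.71210 × (18.9/279.9141) = 0.25.

0.25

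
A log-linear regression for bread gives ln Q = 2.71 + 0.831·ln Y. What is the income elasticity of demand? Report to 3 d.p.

0.831

In a log-linear demand, the coefficient on ln Y is the income elasticity.
So η = 0.831.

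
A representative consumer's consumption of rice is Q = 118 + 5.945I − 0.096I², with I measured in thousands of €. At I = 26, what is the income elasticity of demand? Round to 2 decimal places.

0.12

At I = 26: Q = 207.6740.
dQ/dI = 5.945 − 0.192I = 0.95300.
η = (dQ/dI)·(I/Q) = 0.95300 × (26/207.6740) = 0.12.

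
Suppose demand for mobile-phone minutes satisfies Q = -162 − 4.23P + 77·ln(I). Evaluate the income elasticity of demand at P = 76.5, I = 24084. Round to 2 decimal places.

At P = 76.5, I = 24084: Q = 291.281.
Holding P constant, ∂Q/∂I = 77/I = 0.00319714.
η_I = (∂Q/∂I)·(I/Q) = 0.00319714 × (24084/291.281) = 0.26.

0.26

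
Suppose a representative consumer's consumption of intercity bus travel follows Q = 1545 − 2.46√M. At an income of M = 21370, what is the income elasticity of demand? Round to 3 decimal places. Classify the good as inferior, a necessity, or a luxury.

-0.152 (inferior good)

At M = 21370: Q = 1185.385.
dQ/dM = -2.46/(2√M) = -0.00841401 at this income.
η = (dQ/dM)·(M/Q) = -0.00841401 × (21370/1185.385) = -0.152.
Since η < 0, the good is an inferior good.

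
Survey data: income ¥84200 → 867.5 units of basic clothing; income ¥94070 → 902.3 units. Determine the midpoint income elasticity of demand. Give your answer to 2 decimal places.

ΔQ = 902.3 − 867.5 = 34.8; midpoint Q̄ = (867.5 + 902.3)/2 = 884.9.
ΔI = 94070 − 84200 = 9870; midpoint Ī = (84200 + 94070)/2 = 89135.
η = (ΔQ/Q̄) ÷ (ΔI/Ī) = (34.8/884.9) ÷ (9870/89135) = 0.36.

0.36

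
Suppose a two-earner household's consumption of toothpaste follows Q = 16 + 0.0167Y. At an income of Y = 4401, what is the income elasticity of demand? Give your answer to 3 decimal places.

At Y = 4401: Q = 89.497.
dQ/dY = 0.0167.
η = (dQ/dY)·(Y/Q) = 0.0167 × (4401/89.497) = 0.821.

0.821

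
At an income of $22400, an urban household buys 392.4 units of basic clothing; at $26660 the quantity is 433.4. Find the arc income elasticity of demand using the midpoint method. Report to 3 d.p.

ΔQ = 433.4 − 392.4 = 41; midpoint Q̄ = (392.4 + 433.4)/2 = 412.9.
ΔI = 26660 − 22400 = 4260; midpoint Ī = (22400 + 26660)/2 = 24530.
η = (ΔQ/Q̄) ÷ (ΔI/Ī) = (41/412.9) ÷ (4260/24530) = 0.572.

0.572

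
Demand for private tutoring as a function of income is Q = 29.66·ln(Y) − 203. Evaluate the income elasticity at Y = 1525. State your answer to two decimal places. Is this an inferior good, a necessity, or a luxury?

2.06 (luxury)

At Y = 1525: Q = 14.400.
dQ/dY = 29.66/Y = 0.0194492 at this income.
η = (dQ/dY)·(Y/Q) = 0.0194492 × (1525/14.400) = 2.06.
Since η > 1, the good is a luxury.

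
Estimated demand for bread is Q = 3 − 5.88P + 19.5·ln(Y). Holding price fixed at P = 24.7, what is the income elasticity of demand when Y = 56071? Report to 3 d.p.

0.275

At P = 24.7, Y = 56071: Q = 70.984.
Holding P constant, ∂Q/∂Y = 19.5/Y = 0.000347773.
η_Y = (∂Q/∂Y)·(Y/Q) = 0.000347773 × (56071/70.984) = 0.275.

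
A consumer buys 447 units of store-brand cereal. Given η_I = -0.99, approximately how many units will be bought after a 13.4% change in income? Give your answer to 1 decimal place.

%ΔQ ≈ η × %ΔI = -0.99 × 13.4% = -13.266%.
New Q ≈ 447 × (1 − 0.13266) = 387.7.

387.7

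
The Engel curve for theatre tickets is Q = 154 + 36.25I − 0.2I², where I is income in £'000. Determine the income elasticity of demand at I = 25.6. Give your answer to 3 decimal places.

At I = 25.6: Q = 950.9280.
dQ/dI = 36.25 − 0.4I = 26.01000.
η = (dQ/dI)·(I/Q) = 26.01000 × (25.6/950.9280) = 0.700.

0.700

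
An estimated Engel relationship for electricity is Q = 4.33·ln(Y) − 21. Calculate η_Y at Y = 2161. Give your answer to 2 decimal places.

0.35

At Y = 2161: Q = 12.247.
dQ/dY = 4.33/Y = 0.0020037 at this income.
η = (dQ/dY)·(Y/Q) = 0.0020037 × (2161/12.247) = 0.35.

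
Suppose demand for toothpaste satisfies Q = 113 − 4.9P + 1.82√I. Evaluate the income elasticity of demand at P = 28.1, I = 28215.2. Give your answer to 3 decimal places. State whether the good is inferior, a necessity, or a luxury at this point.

0.544 (necessity)

At P = 28.1, I = 28215.2: Q = 281.022.
Holding P constant, ∂Q/∂I = 1.82/(2√I) = 0.00541751.
η_I = (∂Q/∂I)·(I/Q) = 0.00541751 × (28215.2/281.022) = 0.544.
Since 0 < η < 1, this is a necessity.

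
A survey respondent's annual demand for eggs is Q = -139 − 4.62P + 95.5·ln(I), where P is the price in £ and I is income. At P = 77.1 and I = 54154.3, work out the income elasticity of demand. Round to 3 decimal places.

0.175

At P = 77.1, I = 54154.3: Q = 545.709.
Holding P constant, ∂Q/∂I = 95.5/I = 0.00176348.
η_I = (∂Q/∂I)·(I/Q) = 0.00176348 × (54154.3/545.709) = 0.175.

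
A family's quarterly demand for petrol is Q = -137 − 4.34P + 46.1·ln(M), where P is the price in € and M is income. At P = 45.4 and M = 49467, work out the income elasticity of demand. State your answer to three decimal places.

0.281

At P = 45.4, M = 49467: Q = 164.262.
Holding P constant, ∂Q/∂M = 46.1/M = 0.000931934.
η_M = (∂Q/∂M)·(M/Q) = 0.000931934 × (49467/164.262) = 0.281.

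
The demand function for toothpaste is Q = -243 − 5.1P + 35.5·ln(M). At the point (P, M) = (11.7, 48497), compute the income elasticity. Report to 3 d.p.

At P = 11.7, M = 48497: Q = 80.349.
Holding P constant, ∂Q/∂M = 35.5/M = 0.000732004.
η_M = (∂Q/∂M)·(M/Q) = 0.000732004 × (48497/80.349) = 0.442.

0.442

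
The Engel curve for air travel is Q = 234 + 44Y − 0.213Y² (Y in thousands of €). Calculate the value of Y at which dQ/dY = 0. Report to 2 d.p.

103.29

dQ/dY = 44 − 0.426Y.
The good is inferior where dQ/dY < 0. Setting dQ/dY = 0 gives Y = 44 / 0.426 = 103.29.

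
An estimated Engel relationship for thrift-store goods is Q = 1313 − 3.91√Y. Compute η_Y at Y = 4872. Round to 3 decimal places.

-0.131

At Y = 4872: Q = 1040.083.
dQ/dY = -3.91/(2√Y) = -0.0280087 at this income.
η = (dQ/dY)·(Y/Q) = -0.0280087 × (4872/1040.083) = -0.131.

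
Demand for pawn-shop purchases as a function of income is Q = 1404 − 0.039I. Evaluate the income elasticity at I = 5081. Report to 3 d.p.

At I = 5081: Q = 1205.841.
dQ/dI = −0.039.
η = (dQ/dI)·(I/Q) = -0.039 × (5081/1205.841) = -0.164.

-0.164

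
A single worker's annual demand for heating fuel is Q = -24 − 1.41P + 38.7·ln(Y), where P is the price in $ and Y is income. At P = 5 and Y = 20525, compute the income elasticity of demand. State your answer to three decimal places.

At P = 5, Y = 20525: Q = 353.218.
Holding P constant, ∂Q/∂Y = 38.7/Y = 0.00188551.
η_Y = (∂Q/∂Y)·(Y/Q) = 0.00188551 × (20525/353.218) = 0.110.

0.110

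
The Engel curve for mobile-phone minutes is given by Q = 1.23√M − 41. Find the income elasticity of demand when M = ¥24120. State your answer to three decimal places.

0.637

At M = 24120: Q = 150.027.
dQ/dM = 1.23/(2√M) = 0.00395992 at this income.
η = (dQ/dM)·(M/Q) = 0.00395992 × (24120/150.027) = 0.637.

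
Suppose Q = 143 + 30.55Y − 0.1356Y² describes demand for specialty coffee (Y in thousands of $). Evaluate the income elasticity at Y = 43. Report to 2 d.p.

0.67

At Y = 43: Q = 1205.9256.
dQ/dY = 30.55 − 0.2712Y = 18.88840.
η = (dQ/dY)·(Y/Q) = 18.88840 × (43/1205.9256) = 0.67.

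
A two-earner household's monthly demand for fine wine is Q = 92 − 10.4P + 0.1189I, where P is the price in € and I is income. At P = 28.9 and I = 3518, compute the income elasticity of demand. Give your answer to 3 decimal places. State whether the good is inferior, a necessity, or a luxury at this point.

1.994 (luxury)

At P = 28.9, I = 3518: Q = 209.730.
Holding P constant, ∂Q/∂I = 0.1189.
η_I = (∂Q/∂I)·(I/Q) = 0.1189 × (3518/209.730) = 1.994.
Since η > 1, this is a luxury.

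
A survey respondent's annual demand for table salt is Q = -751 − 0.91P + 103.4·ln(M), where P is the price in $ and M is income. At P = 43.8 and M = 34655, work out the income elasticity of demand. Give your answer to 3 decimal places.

0.357

At P = 43.8, M = 34655: Q = 290.003.
Holding P constant, ∂Q/∂M = 103.4/M = 0.0029837.
η_M = (∂Q/∂M)·(M/Q) = 0.0029837 × (34655/290.003) = 0.357.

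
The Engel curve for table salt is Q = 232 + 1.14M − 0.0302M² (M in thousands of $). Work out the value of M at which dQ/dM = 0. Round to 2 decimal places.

dQ/dM = 1.14 − 0.0604M.
The good is inferior where dQ/dM < 0. Setting dQ/dM = 0 gives M = 1.14 / 0.0604 = 18.87.

18.87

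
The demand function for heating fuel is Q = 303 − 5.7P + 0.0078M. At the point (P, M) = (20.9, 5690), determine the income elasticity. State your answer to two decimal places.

0.19

At P = 20.9, M = 5690: Q = 228.252.
Holding P constant, ∂Q/∂M = 0.0078.
η_M = (∂Q/∂M)·(M/Q) = 0.0078 × (5690/228.252) = 0.19.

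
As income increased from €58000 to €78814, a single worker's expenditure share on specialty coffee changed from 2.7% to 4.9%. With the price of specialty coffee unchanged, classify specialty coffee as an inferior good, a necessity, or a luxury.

The budget share rises as income rises, so η > 1.

luxury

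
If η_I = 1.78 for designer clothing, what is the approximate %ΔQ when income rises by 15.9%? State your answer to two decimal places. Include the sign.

28.30%

%ΔQ ≈ η × %ΔI = 1.78 × 15.9% = 28.30%.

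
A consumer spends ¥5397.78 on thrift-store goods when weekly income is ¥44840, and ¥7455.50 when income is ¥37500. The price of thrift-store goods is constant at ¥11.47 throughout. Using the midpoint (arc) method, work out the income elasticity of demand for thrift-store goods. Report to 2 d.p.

-1.80

With a constant price, Q₁ = 5397.78/11.47 = 470.600 and Q₂ = 7455.50/11.47 = 650.000 (equivalently, work directly with expenditure since P cancels).
Midpoint %ΔQ = (7455.50 − 5397.78)/6426.64 = 0.32019; midpoint %ΔI = (37500 − 44840)/41170 = -0.17829.
η = 0.32019 / -0.17829 = -1.80.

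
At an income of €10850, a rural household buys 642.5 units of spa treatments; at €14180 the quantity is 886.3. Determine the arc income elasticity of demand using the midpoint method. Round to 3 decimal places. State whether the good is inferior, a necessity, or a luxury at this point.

1.199 (luxury)

ΔQ = 886.3 − 642.5 = 243.8; midpoint Q̄ = (642.5 + 886.3)/2 = 764.4.
ΔI = 14180 − 10850 = 3330; midpoint Ī = (10850 + 14180)/2 = 12515.
η = (ΔQ/Q̄) ÷ (ΔI/Ī) = (243.8/764.4) ÷ (3330/12515) = 1.199.
η > 1 ⇒ luxury.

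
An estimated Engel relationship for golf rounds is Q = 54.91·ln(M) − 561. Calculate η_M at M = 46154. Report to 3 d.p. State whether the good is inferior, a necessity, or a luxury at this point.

At M = 46154: Q = 28.719.
dQ/dM = 54.91/M = 0.00118971 at this income.
η = (dQ/dM)·(M/Q) = 0.00118971 × (46154/28.719) = 1.912.
Since η > 1, the good is a luxury.

1.912 (luxury)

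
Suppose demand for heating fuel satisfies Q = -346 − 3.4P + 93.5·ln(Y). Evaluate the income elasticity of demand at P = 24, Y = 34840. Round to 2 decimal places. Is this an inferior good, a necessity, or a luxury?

0.17 (necessity)

At P = 24, Y = 34840: Q = 550.272.
Holding P constant, ∂Q/∂Y = 93.5/Y = 0.0026837.
η_Y = (∂Q/∂Y)·(Y/Q) = 0.0026837 × (34840/550.272) = 0.17.
Since 0 < η < 1, this is a necessity.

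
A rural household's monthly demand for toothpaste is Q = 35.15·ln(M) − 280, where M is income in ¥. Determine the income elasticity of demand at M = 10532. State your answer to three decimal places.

At M = 10532: Q = 45.565.
dQ/dM = 35.15/M = 0.00333745 at this income.
η = (dQ/dM)·(M/Q) = 0.00333745 × (10532/45.565) = 0.771.

0.771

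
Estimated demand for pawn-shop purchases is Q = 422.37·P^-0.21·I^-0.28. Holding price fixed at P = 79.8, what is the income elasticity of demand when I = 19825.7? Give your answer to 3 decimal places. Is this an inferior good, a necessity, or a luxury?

-0.280 (inferior good)

For a multiplicative demand Q = A·P^α·I^β, the income elasticity is β everywhere.
Here β = -0.28, so η = -0.280.
Since η < 0, this is an inferior good.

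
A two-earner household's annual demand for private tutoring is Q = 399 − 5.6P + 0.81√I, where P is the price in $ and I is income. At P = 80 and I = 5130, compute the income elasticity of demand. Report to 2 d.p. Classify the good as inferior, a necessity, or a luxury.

3.22 (luxury)

At P = 80, I = 5130: Q = 9.015.
Holding P constant, ∂Q/∂I = 0.81/(2√I) = 0.00565453.
η_I = (∂Q/∂I)·(I/Q) = 0.00565453 × (5130/9.015) = 3.22.
Since η > 1, this is a luxury.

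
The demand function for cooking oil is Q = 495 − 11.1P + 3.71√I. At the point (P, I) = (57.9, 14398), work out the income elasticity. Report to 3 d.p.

0.748

At P = 57.9, I = 14398: Q = 297.479.
Holding P constant, ∂Q/∂I = 3.71/(2√I) = 0.0154594.
η_I = (∂Q/∂I)·(I/Q) = 0.0154594 × (14398/297.479) = 0.748.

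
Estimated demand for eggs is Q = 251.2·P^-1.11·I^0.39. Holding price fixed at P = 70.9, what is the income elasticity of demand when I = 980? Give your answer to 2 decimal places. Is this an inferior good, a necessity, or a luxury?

0.39 (necessity)

For a multiplicative demand Q = A·P^α·I^β, the income elasticity is β everywhere.
Here β = 0.39, so η = 0.39.
Since 0 < η < 1, this is a necessity.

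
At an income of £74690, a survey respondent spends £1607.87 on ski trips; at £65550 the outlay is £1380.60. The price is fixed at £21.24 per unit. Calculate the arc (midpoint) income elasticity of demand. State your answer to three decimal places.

1.167

With a constant price, Q₁ = 1607.87/21.24 = 75.700 and Q₂ = 1380.60/21.24 = 65.000 (equivalently, work directly with expenditure since P cancels).
Midpoint %ΔQ = (1380.60 − 1607.87)/1494.24 = -0.15210; midpoint %ΔI = (65550 − 74690)/70120 = -0.13035.
η = -0.15210 / -0.13035 = 1.167.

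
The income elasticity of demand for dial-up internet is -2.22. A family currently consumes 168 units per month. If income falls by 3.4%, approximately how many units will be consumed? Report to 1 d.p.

%ΔQ ≈ η × %ΔI = -2.22 × (-3.4%) = 7.548%.
New Q ≈ 168 × (1 + 0.07548) = 180.7.

180.7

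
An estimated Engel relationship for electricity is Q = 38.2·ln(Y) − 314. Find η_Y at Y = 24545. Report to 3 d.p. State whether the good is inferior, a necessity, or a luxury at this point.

At Y = 24545: Q = 72.136.
dQ/dY = 38.2/Y = 0.00155633 at this income.
η = (dQ/dY)·(Y/Q) = 0.00155633 × (24545/72.136) = 0.530.
Since 0 < η < 1, the good is a necessity.

0.530 (necessity)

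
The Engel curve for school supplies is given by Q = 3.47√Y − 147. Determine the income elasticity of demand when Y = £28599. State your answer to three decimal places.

0.667

At Y = 28599: Q = 439.820.
dQ/dY = 3.47/(2√Y) = 0.0102594 at this income.
η = (dQ/dY)·(Y/Q) = 0.0102594 × (28599/439.820) = 0.667.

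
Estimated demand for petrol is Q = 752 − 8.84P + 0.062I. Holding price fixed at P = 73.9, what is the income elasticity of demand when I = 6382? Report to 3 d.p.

At P = 73.9, I = 6382: Q = 494.408.
Holding P constant, ∂Q/∂I = 0.062.
η_I = (∂Q/∂I)·(I/Q) = 0.062 × (6382/494.408) = 0.800.

0.800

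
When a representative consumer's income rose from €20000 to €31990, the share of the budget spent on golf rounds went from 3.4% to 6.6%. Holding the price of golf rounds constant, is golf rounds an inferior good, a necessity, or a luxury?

luxury

The budget share rises as income rises, so η > 1.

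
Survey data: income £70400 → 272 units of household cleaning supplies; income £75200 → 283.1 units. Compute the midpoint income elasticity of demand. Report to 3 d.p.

ΔQ = 283.1 − 272 = 11.1; midpoint Q̄ = (272 + 283.1)/2 = 277.55.
ΔI = 75200 − 70400 = 4800; midpoint Ī = (70400 + 75200)/2 = 72800.
η = (ΔQ/Q̄) ÷ (ΔI/Ī) = (11.1/277.55) ÷ (4800/72800) = 0.607.

0.607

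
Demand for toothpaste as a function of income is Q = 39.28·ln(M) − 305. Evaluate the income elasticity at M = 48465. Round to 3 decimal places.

0.331

At M = 48465: Q = 118.776.
dQ/dM = 39.28/M = 0.000810482 at this income.
η = (dQ/dM)·(M/Q) = 0.000810482 × (48465/118.776) = 0.331.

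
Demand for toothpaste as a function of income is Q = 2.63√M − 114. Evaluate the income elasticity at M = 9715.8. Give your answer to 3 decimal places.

0.892

At M = 9715.8: Q = 145.236.
dQ/dM = 2.63/(2√M) = 0.0133409 at this income.
η = (dQ/dM)·(M/Q) = 0.0133409 × (9715.8/145.236) = 0.892.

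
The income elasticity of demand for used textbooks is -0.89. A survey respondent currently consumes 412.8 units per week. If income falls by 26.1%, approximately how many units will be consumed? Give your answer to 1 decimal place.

508.7

%ΔQ ≈ η × %ΔI = -0.89 × (-26.1%) = 23.229%.
New Q ≈ 412.8 × (1 + 0.23229) = 508.7.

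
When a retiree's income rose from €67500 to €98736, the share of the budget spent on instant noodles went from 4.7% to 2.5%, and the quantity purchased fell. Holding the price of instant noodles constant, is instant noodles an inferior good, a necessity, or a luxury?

Quantity demanded falls as income rises, so η < 0.

inferior good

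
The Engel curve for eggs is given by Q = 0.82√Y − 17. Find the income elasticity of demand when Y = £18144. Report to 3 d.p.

0.591

At Y = 18144: Q = 93.454.
dQ/dY = 0.82/(2√Y) = 0.00304381 at this income.
η = (dQ/dY)·(Y/Q) = 0.00304381 × (18144/93.454) = 0.591.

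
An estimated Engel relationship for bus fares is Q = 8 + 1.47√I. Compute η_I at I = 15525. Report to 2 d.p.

0.48

At I = 15525: Q = 191.161.
dQ/dI = 1.47/(2√I) = 0.00589891 at this income.
η = (dQ/dI)·(I/Q) = 0.00589891 × (15525/191.161) = 0.48.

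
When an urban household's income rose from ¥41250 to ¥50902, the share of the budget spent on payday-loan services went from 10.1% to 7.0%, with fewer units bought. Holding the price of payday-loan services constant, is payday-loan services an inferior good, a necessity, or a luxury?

Quantity demanded falls as income rises, so η < 0.

inferior good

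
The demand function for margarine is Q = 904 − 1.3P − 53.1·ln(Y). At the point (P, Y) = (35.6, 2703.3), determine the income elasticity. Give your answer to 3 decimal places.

-0.121

At P = 35.6, Y = 2703.3: Q = 438.112.
Holding P constant, ∂Q/∂Y = -53.1/Y = -0.0196427.
η_Y = (∂Q/∂Y)·(Y/Q) = -0.0196427 × (2703.3/438.112) = -0.121.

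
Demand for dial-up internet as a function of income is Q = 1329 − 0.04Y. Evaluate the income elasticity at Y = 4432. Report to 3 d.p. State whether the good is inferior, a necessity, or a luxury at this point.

-0.154 (inferior good)

At Y = 4432: Q = 1151.720.
dQ/dY = −0.04.
η = (dQ/dY)·(Y/Q) = -0.04 × (4432/1151.720) = -0.154.
Since η < 0, the good is an inferior good.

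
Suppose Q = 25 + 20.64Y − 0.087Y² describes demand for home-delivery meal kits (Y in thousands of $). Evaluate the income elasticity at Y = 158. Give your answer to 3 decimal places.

-0.972

At Y = 158: Q = 1114.2520.
dQ/dY = 20.64 − 0.174Y = -6.85200.
η = (dQ/dY)·(Y/Q) = -6.85200 × (158/1114.2520) = -0.972.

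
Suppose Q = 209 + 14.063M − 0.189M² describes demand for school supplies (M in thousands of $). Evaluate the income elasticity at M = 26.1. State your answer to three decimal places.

At M = 26.1: Q = 447.2956.
dQ/dM = 14.063 − 0.378M = 4.19720.
η = (dQ/dM)·(M/Q) = 4.19720 × (26.1/447.2956) = 0.245.

0.245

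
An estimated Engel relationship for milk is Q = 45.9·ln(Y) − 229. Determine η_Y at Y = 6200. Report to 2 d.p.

0.27

At Y = 6200: Q = 171.813.
dQ/dY = 45.9/Y = 0.00740323 at this income.
η = (dQ/dY)·(Y/Q) = 0.00740323 × (6200/171.813) = 0.27.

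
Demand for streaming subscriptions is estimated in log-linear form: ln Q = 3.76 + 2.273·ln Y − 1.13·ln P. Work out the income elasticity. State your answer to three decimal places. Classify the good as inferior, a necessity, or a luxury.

In a log-linear demand, the coefficient on ln Y is the income elasticity.
So η = 2.273.
η > 1 ⇒ luxury.

2.273 (luxury)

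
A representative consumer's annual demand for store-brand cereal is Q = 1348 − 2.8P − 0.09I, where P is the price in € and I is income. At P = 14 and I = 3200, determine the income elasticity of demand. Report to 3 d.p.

-0.282

At P = 14, I = 3200: Q = 1020.800.
Holding P constant, ∂Q/∂I = −0.09.
η_I = (∂Q/∂I)·(I/Q) = -0.09 × (3200/1020.800) = -0.282.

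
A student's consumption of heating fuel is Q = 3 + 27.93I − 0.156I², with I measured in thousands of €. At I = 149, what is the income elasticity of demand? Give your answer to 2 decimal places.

-3.94

At I = 149: Q = 701.2140.
dQ/dI = 27.93 − 0.312I = -18.55800.
η = (dQ/dI)·(I/Q) = -18.55800 × (149/701.2140) = -3.94.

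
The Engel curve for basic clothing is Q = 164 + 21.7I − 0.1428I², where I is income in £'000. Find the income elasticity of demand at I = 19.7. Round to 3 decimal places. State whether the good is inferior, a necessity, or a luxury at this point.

At I = 19.7: Q = 536.0707.
dQ/dI = 21.7 − 0.2856I = 16.07368.
η = (dQ/dI)·(I/Q) = 16.07368 × (19.7/536.0707) = 0.591.
0 < η < 1 ⇒ necessity.

0.591 (necessity)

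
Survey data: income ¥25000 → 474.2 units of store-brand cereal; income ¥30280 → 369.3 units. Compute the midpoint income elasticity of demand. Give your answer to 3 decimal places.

-1.302

ΔQ = 369.3 − 474.2 = -104.9; midpoint Q̄ = (474.2 + 369.3)/2 = 421.75.
ΔI = 30280 − 25000 = 5280; midpoint Ī = (25000 + 30280)/2 = 27640.
η = (ΔQ/Q̄) ÷ (ΔI/Ī) = (-104.9/421.75) ÷ (5280/27640) = -1.302.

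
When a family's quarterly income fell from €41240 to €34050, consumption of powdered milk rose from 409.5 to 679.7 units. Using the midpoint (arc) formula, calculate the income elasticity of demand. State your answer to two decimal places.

ΔQ = 679.7 − 409.5 = 270.2; midpoint Q̄ = (409.5 + 679.7)/2 = 544.6.
ΔI = 34050 − 41240 = -7190; midpoint Ī = (41240 + 34050)/2 = 37645.
η = (ΔQ/Q̄) ÷ (ΔI/Ī) = (270.2/544.6) ÷ (-7190/37645) = -2.60.

-2.60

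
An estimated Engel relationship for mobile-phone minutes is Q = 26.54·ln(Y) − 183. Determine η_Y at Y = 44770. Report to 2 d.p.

At Y = 44770: Q = 101.225.
dQ/dY = 26.54/Y = 0.000592808 at this income.
η = (dQ/dY)·(Y/Q) = 0.000592808 × (44770/101.225) = 0.26.

0.26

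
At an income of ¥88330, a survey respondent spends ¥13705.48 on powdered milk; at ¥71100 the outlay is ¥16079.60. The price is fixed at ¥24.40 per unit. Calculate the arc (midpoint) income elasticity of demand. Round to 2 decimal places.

With a constant price, Q₁ = 13705.48/24.40 = 561.700 and Q₂ = 16079.60/24.40 = 659.000 (equivalently, work directly with expenditure since P cancels).
Midpoint %ΔQ = (16079.60 − 13705.48)/14892.54 = 0.15942; midpoint %ΔI = (71100 − 88330)/79715 = -0.21615.
η = 0.15942 / -0.21615 = -0.74.

-0.74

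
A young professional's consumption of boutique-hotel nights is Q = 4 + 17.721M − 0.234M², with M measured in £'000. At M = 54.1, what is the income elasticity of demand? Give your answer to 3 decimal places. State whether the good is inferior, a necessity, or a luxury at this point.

At M = 54.1: Q = 277.8326.
dQ/dM = 17.721 − 0.468M = -7.59780.
η = (dQ/dM)·(M/Q) = -7.59780 × (54.1/277.8326) = -1.479.
η < 0 ⇒ inferior good.

-1.479 (inferior good)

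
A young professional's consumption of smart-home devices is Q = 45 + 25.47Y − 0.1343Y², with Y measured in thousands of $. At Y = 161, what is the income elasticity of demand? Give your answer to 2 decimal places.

At Y = 161: Q = 664.4797.
dQ/dY = 25.47 − 0.2686Y = -17.77460.
η = (dQ/dY)·(Y/Q) = -17.77460 × (161/664.4797) = -4.31.

-4.31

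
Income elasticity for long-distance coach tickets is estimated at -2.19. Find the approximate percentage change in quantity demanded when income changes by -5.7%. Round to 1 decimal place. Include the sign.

12.5%

%ΔQ ≈ η × %ΔI = -2.19 × (-5.7%) = 12.5%.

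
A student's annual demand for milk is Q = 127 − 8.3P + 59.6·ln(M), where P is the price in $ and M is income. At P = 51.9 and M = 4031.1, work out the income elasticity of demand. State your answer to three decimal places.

At P = 51.9, M = 4031.1: Q = 191.017.
Holding P constant, ∂Q/∂M = 59.6/M = 0.014785.
η_M = (∂Q/∂M)·(M/Q) = 0.014785 × (4031.1/191.017) = 0.312.

0.312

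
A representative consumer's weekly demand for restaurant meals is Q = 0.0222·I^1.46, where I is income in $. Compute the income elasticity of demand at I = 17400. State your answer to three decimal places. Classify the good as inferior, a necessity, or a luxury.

1.460 (luxury)

For Q = A·I^β the income elasticity is constant and equal to β.
Here β = 1.46, so η = 1.460.
Since η > 1, the good is a luxury.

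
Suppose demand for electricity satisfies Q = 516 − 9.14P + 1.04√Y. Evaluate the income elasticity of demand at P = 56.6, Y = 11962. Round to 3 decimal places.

0.506

At P = 56.6, Y = 11962: Q = 112.422.
Holding P constant, ∂Q/∂Y = 1.04/(2√Y) = 0.00475446.
η_Y = (∂Q/∂Y)·(Y/Q) = 0.00475446 × (11962/112.422) = 0.506.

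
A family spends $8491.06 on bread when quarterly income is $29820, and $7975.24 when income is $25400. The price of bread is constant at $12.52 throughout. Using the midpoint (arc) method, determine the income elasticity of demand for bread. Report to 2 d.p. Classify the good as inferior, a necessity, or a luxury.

With a constant price, Q₁ = 8491.06/12.52 = 678.200 and Q₂ = 7975.24/12.52 = 637.000 (equivalently, work directly with expenditure since P cancels).
Midpoint %ΔQ = (7975.24 − 8491.06)/8233.15 = -0.06265; midpoint %ΔI = (25400 − 29820)/27610 = -0.16009.
η = -0.06265 / -0.16009 = 0.39.
0 < η < 1 ⇒ necessity.

0.39 (necessity)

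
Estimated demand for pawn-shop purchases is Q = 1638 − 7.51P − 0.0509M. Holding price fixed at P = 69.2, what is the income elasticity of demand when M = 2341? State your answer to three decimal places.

At P = 69.2, M = 2341: Q = 999.151.
Holding P constant, ∂Q/∂M = −0.0509.
η_M = (∂Q/∂M)·(M/Q) = -0.0509 × (2341/999.151) = -0.119.

-0.119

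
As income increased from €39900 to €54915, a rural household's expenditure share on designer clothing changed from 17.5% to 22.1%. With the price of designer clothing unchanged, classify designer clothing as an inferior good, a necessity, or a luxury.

The budget share rises as income rises, so η > 1.

luxury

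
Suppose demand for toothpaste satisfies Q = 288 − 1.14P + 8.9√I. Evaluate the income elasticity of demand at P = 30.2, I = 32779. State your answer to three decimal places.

0.432

At P = 30.2, I = 32779: Q = 1864.914.
Holding P constant, ∂Q/∂I = 8.9/(2√I) = 0.0245789.
η_I = (∂Q/∂I)·(I/Q) = 0.0245789 × (32779/1864.914) = 0.432.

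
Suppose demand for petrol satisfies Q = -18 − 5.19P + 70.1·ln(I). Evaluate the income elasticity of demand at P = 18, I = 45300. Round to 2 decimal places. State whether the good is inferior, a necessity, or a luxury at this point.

At P = 18, I = 45300: Q = 640.126.
Holding P constant, ∂Q/∂I = 70.1/I = 0.00154746.
η_I = (∂Q/∂I)·(I/Q) = 0.00154746 × (45300/640.126) = 0.11.
Since 0 < η < 1, this is a necessity.

0.11 (necessity)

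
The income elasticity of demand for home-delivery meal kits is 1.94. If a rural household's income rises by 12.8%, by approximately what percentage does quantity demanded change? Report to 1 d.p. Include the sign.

24.8%

%ΔQ ≈ η × %ΔI = 1.94 × 12.8% = 24.8%.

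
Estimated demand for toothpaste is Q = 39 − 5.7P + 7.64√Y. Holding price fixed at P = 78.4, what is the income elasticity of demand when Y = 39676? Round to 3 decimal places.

0.683

At P = 78.4, Y = 39676: Q = 1113.919.
Holding P constant, ∂Q/∂Y = 7.64/(2√Y) = 0.0191778.
η_Y = (∂Q/∂Y)·(Y/Q) = 0.0191778 × (39676/1113.919) = 0.683.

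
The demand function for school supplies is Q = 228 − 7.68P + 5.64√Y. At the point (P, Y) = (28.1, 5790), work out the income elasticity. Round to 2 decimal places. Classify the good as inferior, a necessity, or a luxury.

0.49 (necessity)

At P = 28.1, Y = 5790: Q = 441.351.
Holding P constant, ∂Q/∂Y = 5.64/(2√Y) = 0.0370604.
η_Y = (∂Q/∂Y)·(Y/Q) = 0.0370604 × (5790/441.351) = 0.49.
Since 0 < η < 1, this is a necessity.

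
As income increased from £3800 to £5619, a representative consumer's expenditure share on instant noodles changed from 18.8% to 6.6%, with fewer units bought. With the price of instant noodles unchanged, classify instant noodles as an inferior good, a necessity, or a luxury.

inferior good

Quantity demanded falls as income rises, so η < 0.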